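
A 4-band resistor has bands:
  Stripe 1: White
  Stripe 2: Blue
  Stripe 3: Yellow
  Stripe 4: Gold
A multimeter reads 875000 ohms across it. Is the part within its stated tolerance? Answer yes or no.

no

White → 9 (first significant figure)
Blue → 6 (second significant figure)
Yellow → ×10^4 multiplier
Gold → ±5% tolerance
96 × 10000 = 960000 Ω
Allowed range: 912000 Ω to 1008000 Ω.
875000 ohms lies outside that range.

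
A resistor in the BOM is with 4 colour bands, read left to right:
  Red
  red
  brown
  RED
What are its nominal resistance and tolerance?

220 Ω ±2%

Red → 2 (first significant figure)
Red → 2 (second significant figure)
Brown → ×10 multiplier
Red → ±2% tolerance
22 × 10 = 220 Ω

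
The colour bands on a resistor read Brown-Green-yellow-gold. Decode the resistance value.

150000 Ω

Brown → 1 (first significant figure)
Green → 5 (second significant figure)
Yellow → ×10^4 multiplier
15 × 10000 = 150000 Ω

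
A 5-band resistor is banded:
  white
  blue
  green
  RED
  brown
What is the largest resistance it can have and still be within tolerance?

97465 Ω

White → 9 (first significant figure)
Blue → 6 (second significant figure)
Green → 5 (third significant figure)
Red → ×10^2 multiplier
Brown → ±1% tolerance
965 × 100 = 96500 Ω
Largest = 96500 × (1 + 1/100) = 97465 Ω.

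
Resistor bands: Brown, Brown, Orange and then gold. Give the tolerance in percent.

The last band, gold, is the tolerance band.
Gold corresponds to ±5%.

±5%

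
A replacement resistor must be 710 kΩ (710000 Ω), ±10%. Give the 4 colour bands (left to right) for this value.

710000 Ω = 71 × 10^4.
7 → violet
1 → brown
Multiplier 10^4 → yellow.
±10% tolerance → silver.

violet, brown, yellow, silver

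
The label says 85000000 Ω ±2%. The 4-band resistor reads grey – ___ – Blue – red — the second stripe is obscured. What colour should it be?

85000000 Ω = 85 × 10^6.
The second band gives digit 5 of the significand, and 5 is green.

green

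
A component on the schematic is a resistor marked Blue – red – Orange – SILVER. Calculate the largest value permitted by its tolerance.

68200 Ω

Blue → 6 (first significant figure)
Red → 2 (second significant figure)
Orange → ×10^3 multiplier
Silver → ±10% tolerance
62 × 1000 = 62000 Ω
Largest = 62000 × (1 + 10/100) = 68200 Ω.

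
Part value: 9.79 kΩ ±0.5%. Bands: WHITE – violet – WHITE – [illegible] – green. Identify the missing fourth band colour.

9790 Ω = 979 × 10^1.
The fourth band is the multiplier, 10^1, which is brown.

brown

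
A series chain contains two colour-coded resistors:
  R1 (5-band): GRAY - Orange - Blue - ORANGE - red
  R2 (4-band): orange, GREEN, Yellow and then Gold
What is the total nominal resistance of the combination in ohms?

R1: grey, orange, blue → 836; orange ×10^3 → 836000 Ω.
R2: orange, green → 35; yellow ×10^4 → 350000 Ω.
Series: 836000 + 350000 = 1186000 Ω.

1186000 Ω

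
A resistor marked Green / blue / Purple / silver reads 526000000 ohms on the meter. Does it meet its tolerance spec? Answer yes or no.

Green → 5 (first significant figure)
Blue → 6 (second significant figure)
Violet → ×10^7 multiplier
Silver → ±10% tolerance
56 × 10000000 = 560000000 Ω
Allowed range: 504000000 Ω to 616000000 Ω.
526000000 ohms lies inside that range.

yes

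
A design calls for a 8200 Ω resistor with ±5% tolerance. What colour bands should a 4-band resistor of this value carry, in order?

8200 Ω = 82 × 10^2.
8 → grey
2 → red
Multiplier 10^2 → red.
±5% tolerance → gold.

grey, red, red, gold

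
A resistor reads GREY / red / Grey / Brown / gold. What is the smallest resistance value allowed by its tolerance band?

7866 Ω

Grey → 8 (first significant figure)
Red → 2 (second significant figure)
Grey → 8 (third significant figure)
Brown → ×10 multiplier
Gold → ±5% tolerance
828 × 10 = 8280 Ω
Smallest = 8280 × (1 − 5/100) = 7866 Ω.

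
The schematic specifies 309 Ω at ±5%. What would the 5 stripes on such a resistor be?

309 Ω = 309 × 10^0.
3 → orange
0 → black
9 → white
Multiplier 10^0 → black.
±5% tolerance → gold.

orange, black, white, black, gold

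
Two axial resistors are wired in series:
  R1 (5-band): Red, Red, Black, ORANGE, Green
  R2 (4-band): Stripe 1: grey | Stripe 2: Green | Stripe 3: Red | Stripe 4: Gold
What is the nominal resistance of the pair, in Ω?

R1: red, red, black → 220; orange ×10^3 → 220000 Ω.
R2: grey, green → 85; red ×10^2 → 8500 Ω.
Series: 220000 + 8500 = 228500 Ω.

228500 Ω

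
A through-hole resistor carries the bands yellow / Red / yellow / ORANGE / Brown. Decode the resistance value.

424000 Ω

Yellow → 4 (first significant figure)
Red → 2 (second significant figure)
Yellow → 4 (third significant figure)
Orange → ×10^3 multiplier
424 × 1000 = 424000 Ω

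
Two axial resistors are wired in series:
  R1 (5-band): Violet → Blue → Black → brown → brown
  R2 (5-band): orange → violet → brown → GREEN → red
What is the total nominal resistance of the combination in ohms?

37107600 Ω

R1: violet, blue, black → 760; brown ×10 → 7600 Ω.
R2: orange, violet, brown → 371; green ×10^5 → 37100000 Ω.
Series: 7600 + 37100000 = 37107600 Ω.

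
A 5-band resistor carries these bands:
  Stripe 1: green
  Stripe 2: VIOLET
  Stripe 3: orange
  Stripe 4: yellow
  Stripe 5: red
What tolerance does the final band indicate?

±2%

The last band, red, is the tolerance band.
Red corresponds to ±2%.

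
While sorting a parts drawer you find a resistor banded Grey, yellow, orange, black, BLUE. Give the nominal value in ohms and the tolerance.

Grey → 8 (first significant figure)
Yellow → 4 (second significant figure)
Orange → 3 (third significant figure)
Black → ×1 multiplier
Blue → ±0.25% tolerance
843 × 1 = 843 Ω

843 Ω ±0.25%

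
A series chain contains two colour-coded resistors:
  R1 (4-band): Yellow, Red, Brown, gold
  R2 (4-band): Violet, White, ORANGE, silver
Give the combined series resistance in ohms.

R1: yellow, red → 42; brown ×10 → 420 Ω.
R2: violet, white → 79; orange ×10^3 → 79000 Ω.
Series: 420 + 79000 = 79420 Ω.

79420 Ω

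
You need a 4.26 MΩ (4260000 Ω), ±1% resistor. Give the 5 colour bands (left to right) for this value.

yellow, red, blue, yellow, brown

4260000 Ω = 426 × 10^4.
4 → yellow
2 → red
6 → blue
Multiplier 10^4 → yellow.
±1% tolerance → brown.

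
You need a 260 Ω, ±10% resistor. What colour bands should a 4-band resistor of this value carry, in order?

260 Ω = 26 × 10^1.
2 → red
6 → blue
Multiplier 10^1 → brown.
±10% tolerance → silver.

red, blue, brown, silver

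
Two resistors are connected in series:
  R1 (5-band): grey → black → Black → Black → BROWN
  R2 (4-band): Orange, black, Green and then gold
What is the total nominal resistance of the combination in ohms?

3000800 Ω

R1: grey, black, black → 800; black ×1 → 800 Ω.
R2: orange, black → 30; green ×10^5 → 3000000 Ω.
Series: 800 + 3000000 = 3000800 Ω.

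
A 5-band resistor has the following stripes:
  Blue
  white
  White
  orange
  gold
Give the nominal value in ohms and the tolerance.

699000 Ω ±5%

Blue → 6 (first significant figure)
White → 9 (second significant figure)
White → 9 (third significant figure)
Orange → ×10^3 multiplier
Gold → ±5% tolerance
699 × 1000 = 699000 Ω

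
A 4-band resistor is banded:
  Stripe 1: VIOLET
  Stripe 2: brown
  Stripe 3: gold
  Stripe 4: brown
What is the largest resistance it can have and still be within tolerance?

7.171 Ω

Violet → 7 (first significant figure)
Brown → 1 (second significant figure)
Gold → ×0.1 multiplier
Brown → ±1% tolerance
71 × 0.1 = 7.1 Ω
Largest = 7.1 × (1 + 1/100) = 7.171 Ω.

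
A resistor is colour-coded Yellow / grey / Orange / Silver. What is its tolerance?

±10%

The last band, silver, is the tolerance band.
Silver corresponds to ±10%.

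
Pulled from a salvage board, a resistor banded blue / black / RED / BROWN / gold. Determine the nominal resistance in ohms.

6020 Ω

Blue → 6 (first significant figure)
Black → 0 (second significant figure)
Red → 2 (third significant figure)
Brown → ×10 multiplier
602 × 10 = 6020 Ω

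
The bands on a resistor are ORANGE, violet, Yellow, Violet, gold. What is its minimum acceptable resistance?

3553000000 Ω

Orange → 3 (first significant figure)
Violet → 7 (second significant figure)
Yellow → 4 (third significant figure)
Violet → ×10^7 multiplier
Gold → ±5% tolerance
374 × 10000000 = 3740000000 Ω
Minimum = 3740000000 × (1 − 5/100) = 3553000000 Ω.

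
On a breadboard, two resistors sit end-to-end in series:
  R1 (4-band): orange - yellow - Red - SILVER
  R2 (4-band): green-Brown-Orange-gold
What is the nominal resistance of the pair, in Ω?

54400 Ω

R1: orange, yellow → 34; red ×10^2 → 3400 Ω.
R2: green, brown → 51; orange ×10^3 → 51000 Ω.
Series: 3400 + 51000 = 54400 Ω.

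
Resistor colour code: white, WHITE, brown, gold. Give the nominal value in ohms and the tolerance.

White → 9 (first significant figure)
White → 9 (second significant figure)
Brown → ×10 multiplier
Gold → ±5% tolerance
99 × 10 = 990 Ω

990 Ω ±5%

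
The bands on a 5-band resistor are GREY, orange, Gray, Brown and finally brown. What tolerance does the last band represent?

±1%

The last band, brown, is the tolerance band.
Brown corresponds to ±1%.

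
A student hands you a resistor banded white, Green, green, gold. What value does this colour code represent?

White → 9 (first significant figure)
Green → 5 (second significant figure)
Green → ×10^5 multiplier
95 × 100000 = 9500000 Ω

9500000 Ω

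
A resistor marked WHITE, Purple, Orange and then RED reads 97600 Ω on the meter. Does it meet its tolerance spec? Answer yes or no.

yes

White → 9 (first significant figure)
Violet → 7 (second significant figure)
Orange → ×10^3 multiplier
Red → ±2% tolerance
97 × 1000 = 97000 Ω
Allowed range: 95060 Ω to 98940 Ω.
97600 Ω lies inside that range.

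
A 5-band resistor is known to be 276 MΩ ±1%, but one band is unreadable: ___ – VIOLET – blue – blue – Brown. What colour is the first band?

276000000 Ω = 276 × 10^6.
The first band gives digit 2 of the significand, and 2 is red.

red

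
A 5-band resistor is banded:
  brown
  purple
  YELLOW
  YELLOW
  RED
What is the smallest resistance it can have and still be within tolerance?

1705200 Ω

Brown → 1 (first significant figure)
Violet → 7 (second significant figure)
Yellow → 4 (third significant figure)
Yellow → ×10^4 multiplier
Red → ±2% tolerance
174 × 10000 = 1740000 Ω
Smallest = 1740000 × (1 − 2/100) = 1705200 Ω.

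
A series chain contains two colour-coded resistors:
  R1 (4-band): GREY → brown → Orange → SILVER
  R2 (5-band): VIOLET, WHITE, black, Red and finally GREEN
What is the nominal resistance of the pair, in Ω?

160000 Ω

R1: grey, brown → 81; orange ×10^3 → 81000 Ω.
R2: violet, white, black → 790; red ×10^2 → 79000 Ω.
Series: 81000 + 79000 = 160000 Ω.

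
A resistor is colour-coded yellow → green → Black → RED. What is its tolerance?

±2%

The last band, red, is the tolerance band.
Red corresponds to ±2%.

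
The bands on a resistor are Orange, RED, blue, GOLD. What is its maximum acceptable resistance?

Orange → 3 (first significant figure)
Red → 2 (second significant figure)
Blue → ×10^6 multiplier
Gold → ±5% tolerance
32 × 1000000 = 32000000 Ω
Maximum = 32000000 × (1 + 5/100) = 33600000 Ω.

33600000 Ω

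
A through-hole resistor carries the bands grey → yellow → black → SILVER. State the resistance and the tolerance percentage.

84 Ω ±10%

Grey → 8 (first significant figure)
Yellow → 4 (second significant figure)
Black → ×1 multiplier
Silver → ±10% tolerance
84 × 1 = 84 Ω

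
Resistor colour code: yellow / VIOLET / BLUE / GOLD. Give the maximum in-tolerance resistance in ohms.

49350000 Ω

Yellow → 4 (first significant figure)
Violet → 7 (second significant figure)
Blue → ×10^6 multiplier
Gold → ±5% tolerance
47 × 1000000 = 47000000 Ω
Maximum = 47000000 × (1 + 5/100) = 49350000 Ω.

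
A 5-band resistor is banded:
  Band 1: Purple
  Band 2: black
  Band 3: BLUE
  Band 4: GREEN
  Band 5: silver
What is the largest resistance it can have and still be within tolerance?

77660000 Ω

Violet → 7 (first significant figure)
Black → 0 (second significant figure)
Blue → 6 (third significant figure)
Green → ×10^5 multiplier
Silver → ±10% tolerance
706 × 100000 = 70600000 Ω
Largest = 70600000 × (1 + 10/100) = 77660000 Ω.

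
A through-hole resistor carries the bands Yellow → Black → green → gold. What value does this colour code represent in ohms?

4000000 Ω

Yellow → 4 (first significant figure)
Black → 0 (second significant figure)
Green → ×10^5 multiplier
40 × 100000 = 4000000 Ω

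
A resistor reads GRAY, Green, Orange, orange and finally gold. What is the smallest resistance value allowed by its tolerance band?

810350 Ω

Grey → 8 (first significant figure)
Green → 5 (second significant figure)
Orange → 3 (third significant figure)
Orange → ×10^3 multiplier
Gold → ±5% tolerance
853 × 1000 = 853000 Ω
Smallest = 853000 × (1 − 5/100) = 810350 Ω.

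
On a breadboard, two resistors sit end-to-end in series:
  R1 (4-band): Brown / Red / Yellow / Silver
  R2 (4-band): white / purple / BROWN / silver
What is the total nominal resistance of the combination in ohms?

120970 Ω

R1: brown, red → 12; yellow ×10^4 → 120000 Ω.
R2: white, violet → 97; brown ×10 → 970 Ω.
Series: 120000 + 970 = 120970 Ω.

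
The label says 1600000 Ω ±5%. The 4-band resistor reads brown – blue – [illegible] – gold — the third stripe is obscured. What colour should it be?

1600000 Ω = 16 × 10^5.
The third band is the multiplier, 10^5, which is green.

green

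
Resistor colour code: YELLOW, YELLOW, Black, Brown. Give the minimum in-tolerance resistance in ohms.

43.56 Ω

Yellow → 4 (first significant figure)
Yellow → 4 (second significant figure)
Black → ×1 multiplier
Brown → ±1% tolerance
44 × 1 = 44 Ω
Minimum = 44 × (1 − 1/100) = 43.56 Ω.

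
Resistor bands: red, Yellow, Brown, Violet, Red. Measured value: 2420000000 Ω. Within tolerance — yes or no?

yes

Red → 2 (first significant figure)
Yellow → 4 (second significant figure)
Brown → 1 (third significant figure)
Violet → ×10^7 multiplier
Red → ±2% tolerance
241 × 10000000 = 2410000000 Ω
Allowed range: 2361800000 Ω to 2458200000 Ω.
2420000000 Ω lies inside that range.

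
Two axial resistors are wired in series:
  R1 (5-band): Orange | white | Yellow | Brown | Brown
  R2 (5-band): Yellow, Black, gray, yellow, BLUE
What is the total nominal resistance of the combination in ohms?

R1: orange, white, yellow → 394; brown ×10 → 3940 Ω.
R2: yellow, black, grey → 408; yellow ×10^4 → 4080000 Ω.
Series: 3940 + 4080000 = 4083940 Ω.

4083940 Ω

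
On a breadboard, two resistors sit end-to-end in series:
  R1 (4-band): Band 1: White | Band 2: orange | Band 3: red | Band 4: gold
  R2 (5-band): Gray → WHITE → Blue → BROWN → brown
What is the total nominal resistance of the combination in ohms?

18260 Ω

R1: white, orange → 93; red ×10^2 → 9300 Ω.
R2: grey, white, blue → 896; brown ×10 → 8960 Ω.
Series: 9300 + 8960 = 18260 Ω.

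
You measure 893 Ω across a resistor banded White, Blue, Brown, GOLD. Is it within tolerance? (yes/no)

White → 9 (first significant figure)
Blue → 6 (second significant figure)
Brown → ×10 multiplier
Gold → ±5% tolerance
96 × 10 = 960 Ω
Allowed range: 912 Ω to 1008 Ω.
893 Ω lies outside that range.

no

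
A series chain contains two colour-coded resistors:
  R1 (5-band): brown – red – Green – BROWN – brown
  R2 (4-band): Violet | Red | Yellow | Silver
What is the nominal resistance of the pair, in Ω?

R1: brown, red, green → 125; brown ×10 → 1250 Ω.
R2: violet, red → 72; yellow ×10^4 → 720000 Ω.
Series: 1250 + 720000 = 721250 Ω.

721250 Ω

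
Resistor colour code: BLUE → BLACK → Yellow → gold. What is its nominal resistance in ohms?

Blue → 6 (first significant figure)
Black → 0 (second significant figure)
Yellow → ×10^4 multiplier
60 × 10000 = 600000 Ω

600000 Ω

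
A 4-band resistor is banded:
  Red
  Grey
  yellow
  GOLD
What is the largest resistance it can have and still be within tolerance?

294000 Ω

Red → 2 (first significant figure)
Grey → 8 (second significant figure)
Yellow → ×10^4 multiplier
Gold → ±5% tolerance
28 × 10000 = 280000 Ω
Largest = 280000 × (1 + 5/100) = 294000 Ω.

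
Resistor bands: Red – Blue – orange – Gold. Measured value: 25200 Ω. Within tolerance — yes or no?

yes

Red → 2 (first significant figure)
Blue → 6 (second significant figure)
Orange → ×10^3 multiplier
Gold → ±5% tolerance
26 × 1000 = 26000 Ω
Allowed range: 24700 Ω to 27300 Ω.
25200 Ω lies inside that range.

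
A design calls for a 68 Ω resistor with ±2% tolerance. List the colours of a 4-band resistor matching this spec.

blue, grey, black, red

68 Ω = 68 × 10^0.
6 → blue
8 → grey
Multiplier 10^0 → black.
±2% tolerance → red.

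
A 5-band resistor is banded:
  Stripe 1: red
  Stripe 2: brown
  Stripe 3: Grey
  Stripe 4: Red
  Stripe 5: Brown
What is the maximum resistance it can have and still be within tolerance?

Red → 2 (first significant figure)
Brown → 1 (second significant figure)
Grey → 8 (third significant figure)
Red → ×10^2 multiplier
Brown → ±1% tolerance
218 × 100 = 21800 Ω
Maximum = 21800 × (1 + 1/100) = 22018 Ω.

22018 Ω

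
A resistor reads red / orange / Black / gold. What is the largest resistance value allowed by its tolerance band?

24.15 Ω

Red → 2 (first significant figure)
Orange → 3 (second significant figure)
Black → ×1 multiplier
Gold → ±5% tolerance
23 × 1 = 23 Ω
Largest = 23 × (1 + 5/100) = 24.15 Ω.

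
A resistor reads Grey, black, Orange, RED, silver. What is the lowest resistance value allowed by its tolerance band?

72270 Ω

Grey → 8 (first significant figure)
Black → 0 (second significant figure)
Orange → 3 (third significant figure)
Red → ×10^2 multiplier
Silver → ±10% tolerance
803 × 100 = 80300 Ω
Lowest = 80300 × (1 − 10/100) = 72270 Ω.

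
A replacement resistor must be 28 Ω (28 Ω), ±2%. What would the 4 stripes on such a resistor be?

red, grey, black, red

28 Ω = 28 × 10^0.
2 → red
8 → grey
Multiplier 10^0 → black.
±2% tolerance → red.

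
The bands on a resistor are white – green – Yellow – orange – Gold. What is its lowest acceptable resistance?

906300 Ω

White → 9 (first significant figure)
Green → 5 (second significant figure)
Yellow → 4 (third significant figure)
Orange → ×10^3 multiplier
Gold → ±5% tolerance
954 × 1000 = 954000 Ω
Lowest = 954000 × (1 − 5/100) = 906300 Ω.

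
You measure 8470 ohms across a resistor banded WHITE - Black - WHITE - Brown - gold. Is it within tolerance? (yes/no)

no

White → 9 (first significant figure)
Black → 0 (second significant figure)
White → 9 (third significant figure)
Brown → ×10 multiplier
Gold → ±5% tolerance
909 × 10 = 9090 Ω
Allowed range: 8635.5 Ω to 9544.5 Ω.
8470 ohms lies outside that range.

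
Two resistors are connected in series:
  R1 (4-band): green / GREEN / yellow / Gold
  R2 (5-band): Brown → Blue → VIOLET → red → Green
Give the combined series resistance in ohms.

R1: green, green → 55; yellow ×10^4 → 550000 Ω.
R2: brown, blue, violet → 167; red ×10^2 → 16700 Ω.
Series: 550000 + 16700 = 566700 Ω.

566700 Ω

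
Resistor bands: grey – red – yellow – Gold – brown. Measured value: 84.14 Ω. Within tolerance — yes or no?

no

Grey → 8 (first significant figure)
Red → 2 (second significant figure)
Yellow → 4 (third significant figure)
Gold → ×0.1 multiplier
Brown → ±1% tolerance
824 × 0.1 = 82.4 Ω
Allowed range: 81.576 Ω to 83.224 Ω.
84.14 Ω lies outside that range.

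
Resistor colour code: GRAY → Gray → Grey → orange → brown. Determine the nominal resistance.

888000 Ω

Grey → 8 (first significant figure)
Grey → 8 (second significant figure)
Grey → 8 (third significant figure)
Orange → ×10^3 multiplier
888 × 1000 = 888000 Ω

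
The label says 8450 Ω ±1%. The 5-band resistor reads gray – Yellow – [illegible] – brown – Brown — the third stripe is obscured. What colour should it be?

green

8450 Ω = 845 × 10^1.
The third band gives digit 5 of the significand, and 5 is green.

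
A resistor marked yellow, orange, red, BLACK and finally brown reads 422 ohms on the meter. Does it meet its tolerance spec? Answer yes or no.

Yellow → 4 (first significant figure)
Orange → 3 (second significant figure)
Red → 2 (third significant figure)
Black → ×1 multiplier
Brown → ±1% tolerance
432 × 1 = 432 Ω
Allowed range: 427.68 Ω to 436.32 Ω.
422 ohms lies outside that range.

no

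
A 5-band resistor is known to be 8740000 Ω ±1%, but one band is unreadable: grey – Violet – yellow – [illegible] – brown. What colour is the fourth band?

8740000 Ω = 874 × 10^4.
The fourth band is the multiplier, 10^4, which is yellow.

yellow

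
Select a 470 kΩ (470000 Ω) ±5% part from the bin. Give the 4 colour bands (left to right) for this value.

470000 Ω = 47 × 10^4.
4 → yellow
7 → violet
Multiplier 10^4 → yellow.
±5% tolerance → gold.

yellow, violet, yellow, gold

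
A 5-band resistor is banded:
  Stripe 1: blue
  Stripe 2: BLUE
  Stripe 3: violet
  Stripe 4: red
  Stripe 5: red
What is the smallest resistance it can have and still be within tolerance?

65366 Ω

Blue → 6 (first significant figure)
Blue → 6 (second significant figure)
Violet → 7 (third significant figure)
Red → ×10^2 multiplier
Red → ±2% tolerance
667 × 100 = 66700 Ω
Smallest = 66700 × (1 − 2/100) = 65366 Ω.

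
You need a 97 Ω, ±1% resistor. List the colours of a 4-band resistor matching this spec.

white, violet, black, brown

97 Ω = 97 × 10^0.
9 → white
7 → violet
Multiplier 10^0 → black.
±1% tolerance → brown.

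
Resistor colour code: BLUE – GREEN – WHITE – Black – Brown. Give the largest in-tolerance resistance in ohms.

665.59 Ω

Blue → 6 (first significant figure)
Green → 5 (second significant figure)
White → 9 (third significant figure)
Black → ×1 multiplier
Brown → ±1% tolerance
659 × 1 = 659 Ω
Largest = 659 × (1 + 1/100) = 665.59 Ω.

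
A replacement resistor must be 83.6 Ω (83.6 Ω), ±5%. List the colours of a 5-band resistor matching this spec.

83.6 Ω = 836 × 10^-1.
8 → grey
3 → orange
6 → blue
Multiplier 10^-1 → gold.
±5% tolerance → gold.

grey, orange, blue, gold, gold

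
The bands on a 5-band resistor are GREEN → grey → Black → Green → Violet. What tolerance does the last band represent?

The last band, violet, is the tolerance band.
Violet corresponds to ±0.1%.

±0.1%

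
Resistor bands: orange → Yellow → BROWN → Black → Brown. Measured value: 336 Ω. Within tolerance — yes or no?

Orange → 3 (first significant figure)
Yellow → 4 (second significant figure)
Brown → 1 (third significant figure)
Black → ×1 multiplier
Brown → ±1% tolerance
341 × 1 = 341 Ω
Allowed range: 337.59 Ω to 344.41 Ω.
336 Ω lies outside that range.

no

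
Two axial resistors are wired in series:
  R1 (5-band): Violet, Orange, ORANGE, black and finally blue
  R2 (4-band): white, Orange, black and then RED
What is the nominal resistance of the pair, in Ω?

R1: violet, orange, orange → 733; black ×1 → 733 Ω.
R2: white, orange → 93; black ×1 → 93 Ω.
Series: 733 + 93 = 826 Ω.

826 Ω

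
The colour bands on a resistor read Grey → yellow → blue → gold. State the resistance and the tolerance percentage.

Grey → 8 (first significant figure)
Yellow → 4 (second significant figure)
Blue → ×10^6 multiplier
Gold → ±5% tolerance
84 × 1000000 = 84000000 Ω

84000000 Ω ±5%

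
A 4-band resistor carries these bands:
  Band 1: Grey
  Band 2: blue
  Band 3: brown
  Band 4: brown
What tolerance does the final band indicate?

±1%

The last band, brown, is the tolerance band.
Brown corresponds to ±1%.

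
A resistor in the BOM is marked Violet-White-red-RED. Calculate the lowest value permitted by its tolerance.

Violet → 7 (first significant figure)
White → 9 (second significant figure)
Red → ×10^2 multiplier
Red → ±2% tolerance
79 × 100 = 7900 Ω
Lowest = 7900 × (1 − 2/100) = 7742 Ω.

7742 Ω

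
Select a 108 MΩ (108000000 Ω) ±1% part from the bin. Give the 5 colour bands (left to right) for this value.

brown, black, grey, blue, brown

108000000 Ω = 108 × 10^6.
1 → brown
0 → black
8 → grey
Multiplier 10^6 → blue.
±1% tolerance → brown.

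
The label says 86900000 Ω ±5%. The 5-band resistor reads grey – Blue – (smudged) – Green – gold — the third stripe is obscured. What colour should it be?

86900000 Ω = 869 × 10^5.
The third band gives digit 9 of the significand, and 9 is white.

white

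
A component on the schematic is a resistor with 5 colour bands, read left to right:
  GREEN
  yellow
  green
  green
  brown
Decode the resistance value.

Green → 5 (first significant figure)
Yellow → 4 (second significant figure)
Green → 5 (third significant figure)
Green → ×10^5 multiplier
545 × 100000 = 54500000 Ω

54500000 Ω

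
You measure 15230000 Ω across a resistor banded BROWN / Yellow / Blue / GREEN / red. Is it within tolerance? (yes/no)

Brown → 1 (first significant figure)
Yellow → 4 (second significant figure)
Blue → 6 (third significant figure)
Green → ×10^5 multiplier
Red → ±2% tolerance
146 × 100000 = 14600000 Ω
Allowed range: 14308000 Ω to 14892000 Ω.
15230000 Ω lies outside that range.

no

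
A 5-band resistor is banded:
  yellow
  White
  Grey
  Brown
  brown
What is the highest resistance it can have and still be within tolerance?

5029.8 Ω

Yellow → 4 (first significant figure)
White → 9 (second significant figure)
Grey → 8 (third significant figure)
Brown → ×10 multiplier
Brown → ±1% tolerance
498 × 10 = 4980 Ω
Highest = 4980 × (1 + 1/100) = 5029.8 Ω.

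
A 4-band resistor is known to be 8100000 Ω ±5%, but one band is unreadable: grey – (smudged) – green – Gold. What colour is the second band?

brown

8100000 Ω = 81 × 10^5.
The second band gives digit 1 of the significand, and 1 is brown.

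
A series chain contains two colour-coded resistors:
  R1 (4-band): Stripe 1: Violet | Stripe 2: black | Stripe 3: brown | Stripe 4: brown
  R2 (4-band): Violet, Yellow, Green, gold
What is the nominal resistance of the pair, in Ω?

R1: violet, black → 70; brown ×10 → 700 Ω.
R2: violet, yellow → 74; green ×10^5 → 7400000 Ω.
Series: 700 + 7400000 = 7400700 Ω.

7400700 Ω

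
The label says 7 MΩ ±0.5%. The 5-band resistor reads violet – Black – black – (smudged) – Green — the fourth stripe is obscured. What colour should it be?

yellow

7000000 Ω = 700 × 10^4.
The fourth band is the multiplier, 10^4, which is yellow.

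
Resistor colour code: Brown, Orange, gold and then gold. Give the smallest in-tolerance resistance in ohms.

Brown → 1 (first significant figure)
Orange → 3 (second significant figure)
Gold → ×0.1 multiplier
Gold → ±5% tolerance
13 × 0.1 = 1.3 Ω
Smallest = 1.3 × (1 − 5/100) = 1.235 Ω.

1.235 Ω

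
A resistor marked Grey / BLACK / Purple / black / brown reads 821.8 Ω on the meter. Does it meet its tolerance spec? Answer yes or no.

no

Grey → 8 (first significant figure)
Black → 0 (second significant figure)
Violet → 7 (third significant figure)
Black → ×1 multiplier
Brown → ±1% tolerance
807 × 1 = 807 Ω
Allowed range: 798.93 Ω to 815.07 Ω.
821.8 Ω lies outside that range.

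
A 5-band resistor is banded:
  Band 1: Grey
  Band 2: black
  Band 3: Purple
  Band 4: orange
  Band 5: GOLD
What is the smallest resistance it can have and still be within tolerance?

766650 Ω

Grey → 8 (first significant figure)
Black → 0 (second significant figure)
Violet → 7 (third significant figure)
Orange → ×10^3 multiplier
Gold → ±5% tolerance
807 × 1000 = 807000 Ω
Smallest = 807000 × (1 − 5/100) = 766650 Ω.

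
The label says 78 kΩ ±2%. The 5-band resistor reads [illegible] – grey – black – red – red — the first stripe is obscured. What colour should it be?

78000 Ω = 780 × 10^2.
The first band gives digit 7 of the significand, and 7 is violet.

violet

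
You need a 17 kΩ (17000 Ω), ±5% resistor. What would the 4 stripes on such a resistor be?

17000 Ω = 17 × 10^3.
1 → brown
7 → violet
Multiplier 10^3 → orange.
±5% tolerance → gold.

brown, violet, orange, gold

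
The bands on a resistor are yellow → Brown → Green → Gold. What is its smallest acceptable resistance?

Yellow → 4 (first significant figure)
Brown → 1 (second significant figure)
Green → ×10^5 multiplier
Gold → ±5% tolerance
41 × 100000 = 4100000 Ω
Smallest = 4100000 × (1 − 5/100) = 3895000 Ω.

3895000 Ω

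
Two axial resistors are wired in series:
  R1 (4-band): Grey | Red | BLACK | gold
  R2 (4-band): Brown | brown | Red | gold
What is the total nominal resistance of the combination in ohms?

R1: grey, red → 82; black ×1 → 82 Ω.
R2: brown, brown → 11; red ×10^2 → 1100 Ω.
Series: 82 + 1100 = 1182 Ω.

1182 Ω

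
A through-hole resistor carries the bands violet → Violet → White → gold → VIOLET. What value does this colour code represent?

Violet → 7 (first significant figure)
Violet → 7 (second significant figure)
White → 9 (third significant figure)
Gold → ×0.1 multiplier
779 × 0.1 = 77.9 Ω

77.9 Ω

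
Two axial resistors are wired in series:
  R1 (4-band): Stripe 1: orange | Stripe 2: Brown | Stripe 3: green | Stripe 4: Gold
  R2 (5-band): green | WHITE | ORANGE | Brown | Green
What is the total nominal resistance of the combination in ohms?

3105930 Ω

R1: orange, brown → 31; green ×10^5 → 3100000 Ω.
R2: green, white, orange → 593; brown ×10 → 5930 Ω.
Series: 3100000 + 5930 = 3105930 Ω.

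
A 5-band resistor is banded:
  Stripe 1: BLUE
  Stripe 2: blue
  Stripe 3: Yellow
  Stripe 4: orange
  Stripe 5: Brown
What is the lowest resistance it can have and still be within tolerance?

Blue → 6 (first significant figure)
Blue → 6 (second significant figure)
Yellow → 4 (third significant figure)
Orange → ×10^3 multiplier
Brown → ±1% tolerance
664 × 1000 = 664000 Ω
Lowest = 664000 × (1 − 1/100) = 657360 Ω.

657360 Ω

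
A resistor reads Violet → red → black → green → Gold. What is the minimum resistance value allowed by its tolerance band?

68400000 Ω

Violet → 7 (first significant figure)
Red → 2 (second significant figure)
Black → 0 (third significant figure)
Green → ×10^5 multiplier
Gold → ±5% tolerance
720 × 100000 = 72000000 Ω
Minimum = 72000000 × (1 − 5/100) = 68400000 Ω.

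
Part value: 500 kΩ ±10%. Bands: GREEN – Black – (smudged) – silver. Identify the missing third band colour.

500000 Ω = 50 × 10^4.
The third band is the multiplier, 10^4, which is yellow.

yellow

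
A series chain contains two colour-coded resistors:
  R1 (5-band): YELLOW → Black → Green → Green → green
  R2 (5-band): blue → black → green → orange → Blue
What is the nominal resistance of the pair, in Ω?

41105000 Ω

R1: yellow, black, green → 405; green ×10^5 → 40500000 Ω.
R2: blue, black, green → 605; orange ×10^3 → 605000 Ω.
Series: 40500000 + 605000 = 41105000 Ω.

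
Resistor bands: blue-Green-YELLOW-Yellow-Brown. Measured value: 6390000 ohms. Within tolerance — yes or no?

no

Blue → 6 (first significant figure)
Green → 5 (second significant figure)
Yellow → 4 (third significant figure)
Yellow → ×10^4 multiplier
Brown → ±1% tolerance
654 × 10000 = 6540000 Ω
Allowed range: 6474600 Ω to 6605400 Ω.
6390000 ohms lies outside that range.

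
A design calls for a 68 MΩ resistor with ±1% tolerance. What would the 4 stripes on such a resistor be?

blue, grey, blue, brown

68000000 Ω = 68 × 10^6.
6 → blue
8 → grey
Multiplier 10^6 → blue.
±1% tolerance → brown.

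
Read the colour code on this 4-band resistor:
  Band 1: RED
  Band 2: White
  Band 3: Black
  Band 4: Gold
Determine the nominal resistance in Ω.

29 Ω

Red → 2 (first significant figure)
White → 9 (second significant figure)
Black → ×1 multiplier
29 × 1 = 29 Ω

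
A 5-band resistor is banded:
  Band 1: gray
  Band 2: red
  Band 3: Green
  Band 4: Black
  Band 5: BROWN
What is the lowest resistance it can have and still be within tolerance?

Grey → 8 (first significant figure)
Red → 2 (second significant figure)
Green → 5 (third significant figure)
Black → ×1 multiplier
Brown → ±1% tolerance
825 × 1 = 825 Ω
Lowest = 825 × (1 − 1/100) = 816.75 Ω.

816.75 Ω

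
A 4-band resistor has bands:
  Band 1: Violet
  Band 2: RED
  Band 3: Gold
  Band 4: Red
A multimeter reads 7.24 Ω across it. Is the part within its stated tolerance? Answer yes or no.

Violet → 7 (first significant figure)
Red → 2 (second significant figure)
Gold → ×0.1 multiplier
Red → ±2% tolerance
72 × 0.1 = 7.2 Ω
Allowed range: 7.056 Ω to 7.344 Ω.
7.24 Ω lies inside that range.

yes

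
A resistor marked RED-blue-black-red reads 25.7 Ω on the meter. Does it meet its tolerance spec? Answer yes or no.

yes

Red → 2 (first significant figure)
Blue → 6 (second significant figure)
Black → ×1 multiplier
Red → ±2% tolerance
26 × 1 = 26 Ω
Allowed range: 25.48 Ω to 26.52 Ω.
25.7 Ω lies inside that range.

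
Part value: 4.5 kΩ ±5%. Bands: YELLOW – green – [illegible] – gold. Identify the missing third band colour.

4500 Ω = 45 × 10^2.
The third band is the multiplier, 10^2, which is red.

red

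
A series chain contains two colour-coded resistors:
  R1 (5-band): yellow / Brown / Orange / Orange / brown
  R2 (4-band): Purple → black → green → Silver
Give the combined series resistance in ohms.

7413000 Ω

R1: yellow, brown, orange → 413; orange ×10^3 → 413000 Ω.
R2: violet, black → 70; green ×10^5 → 7000000 Ω.
Series: 413000 + 7000000 = 7413000 Ω.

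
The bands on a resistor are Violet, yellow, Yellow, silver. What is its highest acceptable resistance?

814000 Ω

Violet → 7 (first significant figure)
Yellow → 4 (second significant figure)
Yellow → ×10^4 multiplier
Silver → ±10% tolerance
74 × 10000 = 740000 Ω
Highest = 740000 × (1 + 10/100) = 814000 Ω.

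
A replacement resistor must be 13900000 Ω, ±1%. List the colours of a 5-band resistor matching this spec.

brown, orange, white, green, brown

13900000 Ω = 139 × 10^5.
1 → brown
3 → orange
9 → white
Multiplier 10^5 → green.
±1% tolerance → brown.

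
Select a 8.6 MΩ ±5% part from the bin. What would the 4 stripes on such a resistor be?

grey, blue, green, gold

8600000 Ω = 86 × 10^5.
8 → grey
6 → blue
Multiplier 10^5 → green.
±5% tolerance → gold.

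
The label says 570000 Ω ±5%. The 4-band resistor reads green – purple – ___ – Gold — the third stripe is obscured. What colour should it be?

570000 Ω = 57 × 10^4.
The third band is the multiplier, 10^4, which is yellow.

yellow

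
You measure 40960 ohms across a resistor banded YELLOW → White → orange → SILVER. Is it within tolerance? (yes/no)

no

Yellow → 4 (first significant figure)
White → 9 (second significant figure)
Orange → ×10^3 multiplier
Silver → ±10% tolerance
49 × 1000 = 49000 Ω
Allowed range: 44100 Ω to 53900 Ω.
40960 ohms lies outside that range.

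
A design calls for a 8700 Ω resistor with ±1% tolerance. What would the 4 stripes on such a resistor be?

8700 Ω = 87 × 10^2.
8 → grey
7 → violet
Multiplier 10^2 → red.
±1% tolerance → brown.

grey, violet, red, brown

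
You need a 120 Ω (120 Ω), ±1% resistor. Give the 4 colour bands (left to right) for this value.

brown, red, brown, brown

120 Ω = 12 × 10^1.
1 → brown
2 → red
Multiplier 10^1 → brown.
±1% tolerance → brown.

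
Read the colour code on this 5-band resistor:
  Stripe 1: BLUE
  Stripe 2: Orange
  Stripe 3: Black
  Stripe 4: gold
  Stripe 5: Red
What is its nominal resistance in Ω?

63 Ω

Blue → 6 (first significant figure)
Orange → 3 (second significant figure)
Black → 0 (third significant figure)
Gold → ×0.1 multiplier
630 × 0.1 = 63 Ω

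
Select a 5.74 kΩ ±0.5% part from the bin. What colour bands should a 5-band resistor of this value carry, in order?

5740 Ω = 574 × 10^1.
5 → green
7 → violet
4 → yellow
Multiplier 10^1 → brown.
±0.5% tolerance → green.

green, violet, yellow, brown, green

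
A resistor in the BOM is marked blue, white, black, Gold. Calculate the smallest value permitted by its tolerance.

Blue → 6 (first significant figure)
White → 9 (second significant figure)
Black → ×1 multiplier
Gold → ±5% tolerance
69 × 1 = 69 Ω
Smallest = 69 × (1 − 5/100) = 65.55 Ω.

65.55 Ω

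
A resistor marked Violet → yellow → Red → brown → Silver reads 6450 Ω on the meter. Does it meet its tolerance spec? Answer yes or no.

no

Violet → 7 (first significant figure)
Yellow → 4 (second significant figure)
Red → 2 (third significant figure)
Brown → ×10 multiplier
Silver → ±10% tolerance
742 × 10 = 7420 Ω
Allowed range: 6678 Ω to 8162 Ω.
6450 Ω lies outside that range.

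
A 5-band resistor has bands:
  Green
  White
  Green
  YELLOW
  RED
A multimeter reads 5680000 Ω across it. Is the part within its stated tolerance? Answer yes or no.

no

Green → 5 (first significant figure)
White → 9 (second significant figure)
Green → 5 (third significant figure)
Yellow → ×10^4 multiplier
Red → ±2% tolerance
595 × 10000 = 5950000 Ω
Allowed range: 5831000 Ω to 6069000 Ω.
5680000 Ω lies outside that range.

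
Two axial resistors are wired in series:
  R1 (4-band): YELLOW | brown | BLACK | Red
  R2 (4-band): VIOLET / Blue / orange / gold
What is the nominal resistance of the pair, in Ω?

R1: yellow, brown → 41; black ×1 → 41 Ω.
R2: violet, blue → 76; orange ×10^3 → 76000 Ω.
Series: 41 + 76000 = 76041 Ω.

76041 Ω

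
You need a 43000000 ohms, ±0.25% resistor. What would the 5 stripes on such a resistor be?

yellow, orange, black, green, blue

43000000 Ω = 430 × 10^5.
4 → yellow
3 → orange
0 → black
Multiplier 10^5 → green.
±0.25% tolerance → blue.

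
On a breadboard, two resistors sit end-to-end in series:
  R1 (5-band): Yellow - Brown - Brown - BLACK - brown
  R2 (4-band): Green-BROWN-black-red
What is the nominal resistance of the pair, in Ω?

R1: yellow, brown, brown → 411; black ×1 → 411 Ω.
R2: green, brown → 51; black ×1 → 51 Ω.
Series: 411 + 51 = 462 Ω.

462 Ω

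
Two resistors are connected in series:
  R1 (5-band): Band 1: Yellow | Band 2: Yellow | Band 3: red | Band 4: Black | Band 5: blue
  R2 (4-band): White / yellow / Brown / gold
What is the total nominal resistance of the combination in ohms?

R1: yellow, yellow, red → 442; black ×1 → 442 Ω.
R2: white, yellow → 94; brown ×10 → 940 Ω.
Series: 442 + 940 = 1382 Ω.

1382 Ω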